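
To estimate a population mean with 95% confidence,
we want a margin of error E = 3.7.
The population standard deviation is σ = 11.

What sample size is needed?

z_0.025 = 1.960
n = (z×σ/E)² = (1.960×11/3.7)²
n = 33.9542
Round up: n = 34

Answer: n = 34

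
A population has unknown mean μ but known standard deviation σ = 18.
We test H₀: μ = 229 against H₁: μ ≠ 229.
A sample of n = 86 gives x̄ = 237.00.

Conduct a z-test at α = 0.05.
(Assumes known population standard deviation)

Answer: z = 4.1216, reject H₀

Derivation:
Standard error: SE = σ/√n = 18/√86 = 1.9410
z-statistic: z = (x̄ - μ₀)/SE = (237.00 - 229)/1.9410 = 4.1216
Critical value: ±1.960
p-value < 0.0001
Decision: reject H₀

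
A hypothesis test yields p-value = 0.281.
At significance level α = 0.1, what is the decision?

Answer: fail to reject H₀

Derivation:
Compare p-value to α:
0.281 ≥ 0.1
Decision: fail to reject H₀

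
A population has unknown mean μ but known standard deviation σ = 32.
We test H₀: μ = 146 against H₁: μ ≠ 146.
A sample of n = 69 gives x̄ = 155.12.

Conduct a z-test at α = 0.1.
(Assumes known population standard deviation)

Standard error: SE = σ/√n = 32/√69 = 3.8523
z-statistic: z = (x̄ - μ₀)/SE = (155.12 - 146)/3.8523 = 2.3674
Critical value: ±1.645
p-value = 0.0179
Decision: reject H₀

Answer: z = 2.3674, reject H₀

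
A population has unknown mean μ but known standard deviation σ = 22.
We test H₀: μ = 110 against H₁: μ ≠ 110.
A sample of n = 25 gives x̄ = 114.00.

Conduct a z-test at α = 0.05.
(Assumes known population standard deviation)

Answer: z = 0.9091, fail to reject H₀

Derivation:
Standard error: SE = σ/√n = 22/√25 = 4.4000
z-statistic: z = (x̄ - μ₀)/SE = (114.00 - 110)/4.4000 = 0.9091
Critical value: ±1.960
p-value = 0.3633
Decision: fail to reject H₀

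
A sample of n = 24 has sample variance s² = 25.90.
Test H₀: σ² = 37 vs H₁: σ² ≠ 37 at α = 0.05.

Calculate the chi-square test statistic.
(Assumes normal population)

Answer: χ² = 16.1000, fail to reject H₀

Derivation:
df = n - 1 = 23
χ² = (n-1)s²/σ₀² = 23×25.90/37 = 16.1000
Critical values: χ²_{0.975,23} = 11.689, χ²_{0.025,23} = 38.076
Rejection region: χ² < 11.689 or χ² > 38.076
Decision: fail to reject H₀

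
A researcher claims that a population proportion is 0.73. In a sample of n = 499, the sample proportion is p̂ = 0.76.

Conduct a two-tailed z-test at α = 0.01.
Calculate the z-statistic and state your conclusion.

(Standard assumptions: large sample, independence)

H₀: p = 0.73, H₁: p ≠ 0.73
Standard error: SE = √(p₀(1-p₀)/n) = √(0.73×0.27/499) = 0.019874
z-statistic: z = (p̂ - p₀)/SE = (0.76 - 0.73)/0.019874 = 1.5095
Critical value: z_0.005 = ±2.576
p-value = 0.1312
Decision: fail to reject H₀ at α = 0.01

Answer: z = 1.5095, fail to reject H₀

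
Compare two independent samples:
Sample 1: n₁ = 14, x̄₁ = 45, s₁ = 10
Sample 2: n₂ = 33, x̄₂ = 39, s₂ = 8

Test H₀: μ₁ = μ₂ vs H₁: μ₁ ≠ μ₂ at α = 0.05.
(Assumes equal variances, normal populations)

Answer: t = 2.1809, reject H₀

Derivation:
Pooled variance: s²_p = [13×10² + 32×8²]/(45) = 74.4000
s_p = 8.6255
SE = s_p×√(1/n₁ + 1/n₂) = 8.6255×√(1/14 + 1/33) = 2.7511
t = (x̄₁ - x̄₂)/SE = (45 - 39)/2.7511 = 2.1809
df = 45, t-critical = ±2.014
Decision: reject H₀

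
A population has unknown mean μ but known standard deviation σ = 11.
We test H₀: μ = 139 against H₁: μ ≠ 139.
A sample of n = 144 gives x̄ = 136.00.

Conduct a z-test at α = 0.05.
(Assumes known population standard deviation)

Answer: z = -3.2726, reject H₀

Derivation:
Standard error: SE = σ/√n = 11/√144 = 0.9167
z-statistic: z = (x̄ - μ₀)/SE = (136.00 - 139)/0.9167 = -3.2726
Critical value: ±1.960
p-value = 0.0011
Decision: reject H₀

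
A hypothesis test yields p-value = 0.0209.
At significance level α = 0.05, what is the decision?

Answer: reject H₀

Derivation:
Compare p-value to α:
0.0209 < 0.05
Decision: reject H₀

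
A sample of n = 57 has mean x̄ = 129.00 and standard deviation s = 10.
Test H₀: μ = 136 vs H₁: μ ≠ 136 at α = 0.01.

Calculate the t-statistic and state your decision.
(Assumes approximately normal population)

df = n - 1 = 56
SE = s/√n = 10/√57 = 1.3245
t = (x̄ - μ₀)/SE = (129.00 - 136)/1.3245 = -5.2850
Critical value: t_{0.005,56} = ±2.667
p-value < 0.0001
Decision: reject H₀

Answer: t = -5.2850, reject H₀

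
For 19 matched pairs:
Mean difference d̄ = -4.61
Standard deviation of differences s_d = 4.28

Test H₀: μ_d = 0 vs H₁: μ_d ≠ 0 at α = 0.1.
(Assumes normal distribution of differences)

Answer: t = -4.6950, reject H₀

Derivation:
df = n - 1 = 18
SE = s_d/√n = 4.28/√19 = 0.9819
t = d̄/SE = -4.61/0.9819 = -4.6950
Critical value: t_{0.05,18} = ±1.734
p-value ≈ 0.0002
Decision: reject H₀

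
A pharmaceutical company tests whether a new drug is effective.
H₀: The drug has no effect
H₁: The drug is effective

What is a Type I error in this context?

Answer: Concluding the drug is effective when it actually has no effect

Derivation:
Type I error: rejecting H₀ when it is actually true (false positive).
Type II error: failing to reject H₀ when H₁ is actually true (false negative).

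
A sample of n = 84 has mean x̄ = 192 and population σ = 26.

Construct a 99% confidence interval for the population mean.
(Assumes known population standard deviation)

Answer: (184.6924, 199.3076)

Derivation:
Confidence level: 99%, α = 0.01
z_0.005 = 2.576
SE = σ/√n = 26/√84 = 2.8368
Margin of error = 2.576 × 2.8368 = 7.3076
CI: x̄ ± margin = 192 ± 7.3076
CI: (184.6924, 199.3076)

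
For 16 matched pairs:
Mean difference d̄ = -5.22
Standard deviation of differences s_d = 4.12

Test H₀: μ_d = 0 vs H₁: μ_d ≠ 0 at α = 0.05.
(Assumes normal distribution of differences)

Answer: t = -5.0680, reject H₀

Derivation:
df = n - 1 = 15
SE = s_d/√n = 4.12/√16 = 1.0300
t = d̄/SE = -5.22/1.0300 = -5.0680
Critical value: t_{0.025,15} = ±2.131
p-value ≈ 0.0001
Decision: reject H₀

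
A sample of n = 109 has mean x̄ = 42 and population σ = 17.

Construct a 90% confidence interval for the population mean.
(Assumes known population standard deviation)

Answer: (39.3214, 44.6786)

Derivation:
Confidence level: 90%, α = 0.1
z_0.05 = 1.645
SE = σ/√n = 17/√109 = 1.6283
Margin of error = 1.645 × 1.6283 = 2.6786
CI: x̄ ± margin = 42 ± 2.6786
CI: (39.3214, 44.6786)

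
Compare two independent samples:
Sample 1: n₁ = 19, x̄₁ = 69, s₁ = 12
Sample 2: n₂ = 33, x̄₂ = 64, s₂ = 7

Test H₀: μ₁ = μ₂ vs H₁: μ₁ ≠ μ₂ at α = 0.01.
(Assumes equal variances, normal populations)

Pooled variance: s²_p = [18×12² + 32×7²]/(50) = 83.2000
s_p = 9.1214
SE = s_p×√(1/n₁ + 1/n₂) = 9.1214×√(1/19 + 1/33) = 2.6268
t = (x̄₁ - x̄₂)/SE = (69 - 64)/2.6268 = 1.9035
df = 50, t-critical = ±2.678
Decision: fail to reject H₀

Answer: t = 1.9035, fail to reject H₀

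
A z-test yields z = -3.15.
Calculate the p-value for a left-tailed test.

Answer: p-value ≈ 0.0008

Derivation:
For z = -3.15:
p = P(Z < -3.15) = Φ(-3.15) = 0.0008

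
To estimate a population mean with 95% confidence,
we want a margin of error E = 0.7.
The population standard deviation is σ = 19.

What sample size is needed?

z_0.025 = 1.960
n = (z×σ/E)² = (1.960×19/0.7)²
n = 2830.2400
Round up: n = 2831

Answer: n = 2831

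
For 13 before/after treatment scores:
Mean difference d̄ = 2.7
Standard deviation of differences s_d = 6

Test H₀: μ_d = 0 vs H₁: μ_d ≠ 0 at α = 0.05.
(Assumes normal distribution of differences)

Answer: t = 1.6225, fail to reject H₀

Derivation:
df = n - 1 = 12
SE = s_d/√n = 6/√13 = 1.6641
t = d̄/SE = 2.7/1.6641 = 1.6225
Critical value: t_{0.025,12} = ±2.179
p-value ≈ 0.1307
Decision: fail to reject H₀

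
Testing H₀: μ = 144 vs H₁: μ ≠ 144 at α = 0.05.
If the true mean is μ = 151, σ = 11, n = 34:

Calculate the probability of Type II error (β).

SE = σ/√n = 11/√34 = 1.8865
Critical values: μ₀ ± z_0.025×SE = 144 ± 1.960×1.8865
Acceptance region: (140.3025, 147.6975)
Under H₁ (μ = 151): z_high = (147.6975 - 151)/1.8865 = -1.7506, z_low = (140.3025 - 151)/1.8865 = -5.6706
β = P(not reject | H₁) = Φ(-1.7506) - Φ(-5.6706) ≈ 0.0400

Answer: β ≈ 0.0400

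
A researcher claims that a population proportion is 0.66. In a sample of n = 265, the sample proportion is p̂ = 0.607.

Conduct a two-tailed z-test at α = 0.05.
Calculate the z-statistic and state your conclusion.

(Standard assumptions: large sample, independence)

H₀: p = 0.66, H₁: p ≠ 0.66
Standard error: SE = √(p₀(1-p₀)/n) = √(0.66×0.34/265) = 0.029100
z-statistic: z = (p̂ - p₀)/SE = (0.607 - 0.66)/0.029100 = -1.8213
Critical value: z_0.025 = ±1.960
p-value = 0.0686
Decision: fail to reject H₀ at α = 0.05

Answer: z = -1.8213, fail to reject H₀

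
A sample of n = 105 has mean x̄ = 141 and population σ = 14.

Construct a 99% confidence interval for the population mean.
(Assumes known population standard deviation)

Confidence level: 99%, α = 0.01
z_0.005 = 2.576
SE = σ/√n = 14/√105 = 1.3663
Margin of error = 2.576 × 1.3663 = 3.5196
CI: x̄ ± margin = 141 ± 3.5196
CI: (137.4804, 144.5196)

Answer: (137.4804, 144.5196)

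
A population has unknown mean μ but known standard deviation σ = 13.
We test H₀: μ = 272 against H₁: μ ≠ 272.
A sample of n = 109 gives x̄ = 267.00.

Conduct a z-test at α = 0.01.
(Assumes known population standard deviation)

Standard error: SE = σ/√n = 13/√109 = 1.2452
z-statistic: z = (x̄ - μ₀)/SE = (267.00 - 272)/1.2452 = -4.0154
Critical value: ±2.576
p-value = 0.0001
Decision: reject H₀

Answer: z = -4.0154, reject H₀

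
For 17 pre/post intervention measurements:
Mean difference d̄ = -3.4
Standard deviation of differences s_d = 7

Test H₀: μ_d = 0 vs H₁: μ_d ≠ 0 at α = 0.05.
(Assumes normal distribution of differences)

Answer: t = -2.0027, fail to reject H₀

Derivation:
df = n - 1 = 16
SE = s_d/√n = 7/√17 = 1.6977
t = d̄/SE = -3.4/1.6977 = -2.0027
Critical value: t_{0.025,16} = ±2.120
p-value ≈ 0.0625
Decision: fail to reject H₀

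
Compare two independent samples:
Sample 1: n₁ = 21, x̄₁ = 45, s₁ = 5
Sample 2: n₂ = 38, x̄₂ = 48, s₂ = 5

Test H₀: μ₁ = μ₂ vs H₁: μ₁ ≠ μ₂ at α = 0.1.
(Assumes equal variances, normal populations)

Answer: t = -2.2067, reject H₀

Derivation:
Pooled variance: s²_p = [20×5² + 37×5²]/(57) = 25.0000
s_p = 5.0000
SE = s_p×√(1/n₁ + 1/n₂) = 5.0000×√(1/21 + 1/38) = 1.3595
t = (x̄₁ - x̄₂)/SE = (45 - 48)/1.3595 = -2.2067
df = 57, t-critical = ±1.672
Decision: reject H₀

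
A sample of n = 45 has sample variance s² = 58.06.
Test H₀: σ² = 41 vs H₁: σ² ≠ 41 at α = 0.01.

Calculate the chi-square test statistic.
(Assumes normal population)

Answer: χ² = 62.3083, fail to reject H₀

Derivation:
df = n - 1 = 44
χ² = (n-1)s²/σ₀² = 44×58.06/41 = 62.3083
Critical values: χ²_{0.995,44} = 23.584, χ²_{0.005,44} = 71.893
Rejection region: χ² < 23.584 or χ² > 71.893
Decision: fail to reject H₀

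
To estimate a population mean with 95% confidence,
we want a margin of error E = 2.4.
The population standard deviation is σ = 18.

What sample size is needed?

Answer: n = 217

Derivation:
z_0.025 = 1.960
n = (z×σ/E)² = (1.960×18/2.4)²
n = 216.0900
Round up: n = 217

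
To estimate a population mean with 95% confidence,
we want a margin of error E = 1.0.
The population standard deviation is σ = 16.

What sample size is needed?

Answer: n = 984

Derivation:
z_0.025 = 1.960
n = (z×σ/E)² = (1.960×16/1.0)²
n = 983.4496
Round up: n = 984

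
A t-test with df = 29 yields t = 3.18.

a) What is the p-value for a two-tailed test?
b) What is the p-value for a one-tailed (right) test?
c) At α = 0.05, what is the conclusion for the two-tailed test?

Answer: a) 0.0035, b) 0.0017, c) reject H₀

Derivation:
Using t-distribution with df = 29:
a) Two-tailed: p = 2×P(T > 3.18) = 0.0035
b) One-tailed: p = P(T > 3.18) = 0.0017
c) 0.0035 < 0.05, reject H₀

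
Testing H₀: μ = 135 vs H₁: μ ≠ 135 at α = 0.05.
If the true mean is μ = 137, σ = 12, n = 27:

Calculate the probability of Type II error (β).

SE = σ/√n = 12/√27 = 2.3094
Critical values: μ₀ ± z_0.025×SE = 135 ± 1.960×2.3094
Acceptance region: (130.4736, 139.5264)
Under H₁ (μ = 137): z_high = (139.5264 - 137)/2.3094 = 1.0940, z_low = (130.4736 - 137)/2.3094 = -2.8260
β = P(not reject | H₁) = Φ(1.0940) - Φ(-2.8260) ≈ 0.8607

Answer: β ≈ 0.8607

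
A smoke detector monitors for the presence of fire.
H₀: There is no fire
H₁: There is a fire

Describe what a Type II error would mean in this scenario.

A Type I error (probability α) occurs when we reject a true H₀.
A Type II error (probability β) occurs when we fail to reject a false H₀.

Answer: The alarm fails to sound when there actually is a fire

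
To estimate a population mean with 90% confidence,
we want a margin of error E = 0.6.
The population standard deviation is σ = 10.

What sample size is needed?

z_0.05 = 1.645
n = (z×σ/E)² = (1.645×10/0.6)²
n = 751.6736
Round up: n = 752

Answer: n = 752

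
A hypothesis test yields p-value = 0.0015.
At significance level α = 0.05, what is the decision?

Answer: reject H₀

Derivation:
Compare p-value to α:
0.0015 < 0.05
Decision: reject H₀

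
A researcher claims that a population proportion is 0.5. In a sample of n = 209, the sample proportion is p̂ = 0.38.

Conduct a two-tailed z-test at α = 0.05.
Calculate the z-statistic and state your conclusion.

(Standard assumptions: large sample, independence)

Answer: z = -3.4696, reject H₀

Derivation:
H₀: p = 0.5, H₁: p ≠ 0.5
Standard error: SE = √(p₀(1-p₀)/n) = √(0.5×0.5/209) = 0.034586
z-statistic: z = (p̂ - p₀)/SE = (0.38 - 0.5)/0.034586 = -3.4696
Critical value: z_0.025 = ±1.960
p-value = 0.0005
Decision: reject H₀ at α = 0.05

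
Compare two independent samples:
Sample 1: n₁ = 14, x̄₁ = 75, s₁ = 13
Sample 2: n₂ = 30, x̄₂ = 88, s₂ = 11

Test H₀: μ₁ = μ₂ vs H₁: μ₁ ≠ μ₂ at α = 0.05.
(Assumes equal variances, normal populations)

Pooled variance: s²_p = [13×13² + 29×11²]/(42) = 135.8571
s_p = 11.6558
SE = s_p×√(1/n₁ + 1/n₂) = 11.6558×√(1/14 + 1/30) = 3.7726
t = (x̄₁ - x̄₂)/SE = (75 - 88)/3.7726 = -3.4459
df = 42, t-critical = ±2.018
Decision: reject H₀

Answer: t = -3.4459, reject H₀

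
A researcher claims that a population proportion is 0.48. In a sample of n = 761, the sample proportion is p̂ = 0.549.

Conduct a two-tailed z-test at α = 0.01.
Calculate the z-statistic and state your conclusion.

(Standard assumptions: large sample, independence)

H₀: p = 0.48, H₁: p ≠ 0.48
Standard error: SE = √(p₀(1-p₀)/n) = √(0.48×0.52/761) = 0.018110
z-statistic: z = (p̂ - p₀)/SE = (0.549 - 0.48)/0.018110 = 3.8100
Critical value: z_0.005 = ±2.576
p-value = 0.0001
Decision: reject H₀ at α = 0.01

Answer: z = 3.8100, reject H₀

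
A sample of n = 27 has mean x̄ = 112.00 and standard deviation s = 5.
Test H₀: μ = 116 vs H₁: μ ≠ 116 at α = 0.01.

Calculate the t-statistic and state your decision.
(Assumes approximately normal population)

df = n - 1 = 26
SE = s/√n = 5/√27 = 0.9623
t = (x̄ - μ₀)/SE = (112.00 - 116)/0.9623 = -4.1567
Critical value: t_{0.005,26} = ±2.779
p-value ≈ 0.0003
Decision: reject H₀

Answer: t = -4.1567, reject H₀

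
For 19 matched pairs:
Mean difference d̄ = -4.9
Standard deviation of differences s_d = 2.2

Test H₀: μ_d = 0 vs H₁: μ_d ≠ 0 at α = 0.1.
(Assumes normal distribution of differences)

Answer: t = -9.7087, reject H₀

Derivation:
df = n - 1 = 18
SE = s_d/√n = 2.2/√19 = 0.5047
t = d̄/SE = -4.9/0.5047 = -9.7087
Critical value: t_{0.05,18} = ±1.734
p-value < 0.0001
Decision: reject H₀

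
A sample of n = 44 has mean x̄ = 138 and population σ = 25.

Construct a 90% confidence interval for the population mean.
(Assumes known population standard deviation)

Confidence level: 90%, α = 0.1
z_0.05 = 1.645
SE = σ/√n = 25/√44 = 3.7689
Margin of error = 1.645 × 3.7689 = 6.1998
CI: x̄ ± margin = 138 ± 6.1998
CI: (131.8002, 144.1998)

Answer: (131.8002, 144.1998)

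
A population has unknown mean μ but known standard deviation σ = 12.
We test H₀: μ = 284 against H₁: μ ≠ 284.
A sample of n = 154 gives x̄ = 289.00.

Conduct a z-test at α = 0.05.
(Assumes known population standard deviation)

Standard error: SE = σ/√n = 12/√154 = 0.9670
z-statistic: z = (x̄ - μ₀)/SE = (289.00 - 284)/0.9670 = 5.1706
Critical value: ±1.960
p-value < 0.0001
Decision: reject H₀

Answer: z = 5.1706, reject H₀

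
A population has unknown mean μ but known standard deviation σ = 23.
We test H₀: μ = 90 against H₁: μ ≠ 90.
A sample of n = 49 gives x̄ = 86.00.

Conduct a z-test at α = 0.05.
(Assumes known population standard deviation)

Standard error: SE = σ/√n = 23/√49 = 3.2857
z-statistic: z = (x̄ - μ₀)/SE = (86.00 - 90)/3.2857 = -1.2174
Critical value: ±1.960
p-value = 0.2235
Decision: fail to reject H₀

Answer: z = -1.2174, fail to reject H₀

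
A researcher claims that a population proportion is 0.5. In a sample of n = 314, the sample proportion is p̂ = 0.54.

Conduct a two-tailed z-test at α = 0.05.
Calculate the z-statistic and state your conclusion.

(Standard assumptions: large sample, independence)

Answer: z = 1.4176, fail to reject H₀

Derivation:
H₀: p = 0.5, H₁: p ≠ 0.5
Standard error: SE = √(p₀(1-p₀)/n) = √(0.5×0.5/314) = 0.028217
z-statistic: z = (p̂ - p₀)/SE = (0.54 - 0.5)/0.028217 = 1.4176
Critical value: z_0.025 = ±1.960
p-value = 0.1563
Decision: fail to reject H₀ at α = 0.05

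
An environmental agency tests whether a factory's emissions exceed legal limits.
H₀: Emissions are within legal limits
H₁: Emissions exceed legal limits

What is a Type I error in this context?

Type I error: rejecting H₀ when it is actually true (false positive).
Type II error: failing to reject H₀ when H₁ is actually true (false negative).

Answer: Citing a compliant factory for excess emissions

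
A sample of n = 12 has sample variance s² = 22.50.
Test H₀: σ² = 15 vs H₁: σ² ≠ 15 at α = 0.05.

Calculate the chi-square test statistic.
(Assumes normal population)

Answer: χ² = 16.5000, fail to reject H₀

Derivation:
df = n - 1 = 11
χ² = (n-1)s²/σ₀² = 11×22.50/15 = 16.5000
Critical values: χ²_{0.975,11} = 3.816, χ²_{0.025,11} = 21.920
Rejection region: χ² < 3.816 or χ² > 21.920
Decision: fail to reject H₀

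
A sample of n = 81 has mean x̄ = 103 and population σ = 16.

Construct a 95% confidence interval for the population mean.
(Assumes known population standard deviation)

Answer: (99.5155, 106.4845)

Derivation:
Confidence level: 95%, α = 0.05
z_0.025 = 1.960
SE = σ/√n = 16/√81 = 1.7778
Margin of error = 1.960 × 1.7778 = 3.4845
CI: x̄ ± margin = 103 ± 3.4845
CI: (99.5155, 106.4845)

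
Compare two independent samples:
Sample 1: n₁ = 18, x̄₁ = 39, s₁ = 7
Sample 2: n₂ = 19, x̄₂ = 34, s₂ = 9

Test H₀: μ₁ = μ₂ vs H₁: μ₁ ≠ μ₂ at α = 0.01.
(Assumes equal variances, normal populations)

Answer: t = 1.8789, fail to reject H₀

Derivation:
Pooled variance: s²_p = [17×7² + 18×9²]/(35) = 65.4571
s_p = 8.0906
SE = s_p×√(1/n₁ + 1/n₂) = 8.0906×√(1/18 + 1/19) = 2.6611
t = (x̄₁ - x̄₂)/SE = (39 - 34)/2.6611 = 1.8789
df = 35, t-critical = ±2.724
Decision: fail to reject H₀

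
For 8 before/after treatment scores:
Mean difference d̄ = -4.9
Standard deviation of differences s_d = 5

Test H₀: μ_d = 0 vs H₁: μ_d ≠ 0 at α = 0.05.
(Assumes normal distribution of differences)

Answer: t = -2.7718, reject H₀

Derivation:
df = n - 1 = 7
SE = s_d/√n = 5/√8 = 1.7678
t = d̄/SE = -4.9/1.7678 = -2.7718
Critical value: t_{0.025,7} = ±2.365
p-value ≈ 0.0276
Decision: reject H₀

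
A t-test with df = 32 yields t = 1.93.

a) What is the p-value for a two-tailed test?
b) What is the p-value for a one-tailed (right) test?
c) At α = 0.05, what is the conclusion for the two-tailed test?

Using t-distribution with df = 32:
a) Two-tailed: p = 2×P(T > 1.93) = 0.0625
b) One-tailed: p = P(T > 1.93) = 0.0313
c) 0.0625 ≥ 0.05, fail to reject H₀

Answer: a) 0.0625, b) 0.0313, c) fail to reject H₀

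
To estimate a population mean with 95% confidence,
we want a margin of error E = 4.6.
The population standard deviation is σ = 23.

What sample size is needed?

z_0.025 = 1.960
n = (z×σ/E)² = (1.960×23/4.6)²
n = 96.0400
Round up: n = 97

Answer: n = 97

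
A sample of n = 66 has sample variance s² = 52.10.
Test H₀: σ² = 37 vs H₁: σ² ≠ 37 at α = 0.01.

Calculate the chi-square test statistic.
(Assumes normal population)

Answer: χ² = 91.5270, fail to reject H₀

Derivation:
df = n - 1 = 65
χ² = (n-1)s²/σ₀² = 65×52.10/37 = 91.5270
Critical values: χ²_{0.995,65} = 39.383, χ²_{0.005,65} = 98.105
Rejection region: χ² < 39.383 or χ² > 98.105
Decision: fail to reject H₀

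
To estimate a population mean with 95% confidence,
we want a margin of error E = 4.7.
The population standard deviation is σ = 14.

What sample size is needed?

z_0.025 = 1.960
n = (z×σ/E)² = (1.960×14/4.7)²
n = 34.0857
Round up: n = 35

Answer: n = 35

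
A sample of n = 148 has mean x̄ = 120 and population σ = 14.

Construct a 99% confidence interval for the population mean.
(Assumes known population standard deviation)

Answer: (117.0355, 122.9645)

Derivation:
Confidence level: 99%, α = 0.01
z_0.005 = 2.576
SE = σ/√n = 14/√148 = 1.1508
Margin of error = 2.576 × 1.1508 = 2.9645
CI: x̄ ± margin = 120 ± 2.9645
CI: (117.0355, 122.9645)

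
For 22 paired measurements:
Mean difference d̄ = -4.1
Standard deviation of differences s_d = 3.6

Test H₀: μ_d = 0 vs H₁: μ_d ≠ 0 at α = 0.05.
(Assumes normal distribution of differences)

Answer: t = -5.3420, reject H₀

Derivation:
df = n - 1 = 21
SE = s_d/√n = 3.6/√22 = 0.7675
t = d̄/SE = -4.1/0.7675 = -5.3420
Critical value: t_{0.025,21} = ±2.080
p-value < 0.0001
Decision: reject H₀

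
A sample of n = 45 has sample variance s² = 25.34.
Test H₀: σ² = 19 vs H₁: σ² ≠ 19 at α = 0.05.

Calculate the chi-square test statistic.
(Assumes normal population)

df = n - 1 = 44
χ² = (n-1)s²/σ₀² = 44×25.34/19 = 58.6821
Critical values: χ²_{0.975,44} = 27.575, χ²_{0.025,44} = 64.201
Rejection region: χ² < 27.575 or χ² > 64.201
Decision: fail to reject H₀

Answer: χ² = 58.6821, fail to reject H₀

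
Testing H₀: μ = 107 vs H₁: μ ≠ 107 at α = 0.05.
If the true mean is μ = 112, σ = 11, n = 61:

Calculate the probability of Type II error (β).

SE = σ/√n = 11/√61 = 1.4084
Critical values: μ₀ ± z_0.025×SE = 107 ± 1.960×1.4084
Acceptance region: (104.2395, 109.7605)
Under H₁ (μ = 112): z_high = (109.7605 - 112)/1.4084 = -1.5901, z_low = (104.2395 - 112)/1.4084 = -5.5102
β = P(not reject | H₁) = Φ(-1.5901) - Φ(-5.5102) ≈ 0.0559

Answer: β ≈ 0.0559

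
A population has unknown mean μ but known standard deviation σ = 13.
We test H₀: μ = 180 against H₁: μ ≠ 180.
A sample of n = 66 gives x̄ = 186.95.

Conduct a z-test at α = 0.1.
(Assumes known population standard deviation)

Answer: z = 4.3432, reject H₀

Derivation:
Standard error: SE = σ/√n = 13/√66 = 1.6002
z-statistic: z = (x̄ - μ₀)/SE = (186.95 - 180)/1.6002 = 4.3432
Critical value: ±1.645
p-value < 0.0001
Decision: reject H₀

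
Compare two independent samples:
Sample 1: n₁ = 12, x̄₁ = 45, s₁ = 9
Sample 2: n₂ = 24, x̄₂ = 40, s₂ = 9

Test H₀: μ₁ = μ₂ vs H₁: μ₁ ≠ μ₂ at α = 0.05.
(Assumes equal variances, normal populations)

Answer: t = 1.5713, fail to reject H₀

Derivation:
Pooled variance: s²_p = [11×9² + 23×9²]/(34) = 81.0000
s_p = 9.0000
SE = s_p×√(1/n₁ + 1/n₂) = 9.0000×√(1/12 + 1/24) = 3.1820
t = (x̄₁ - x̄₂)/SE = (45 - 40)/3.1820 = 1.5713
df = 34, t-critical = ±2.032
Decision: fail to reject H₀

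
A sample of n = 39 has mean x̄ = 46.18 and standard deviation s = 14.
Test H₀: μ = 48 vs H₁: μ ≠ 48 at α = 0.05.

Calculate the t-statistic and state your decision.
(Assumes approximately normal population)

df = n - 1 = 38
SE = s/√n = 14/√39 = 2.2418
t = (x̄ - μ₀)/SE = (46.18 - 48)/2.2418 = -0.8118
Critical value: t_{0.025,38} = ±2.024
p-value ≈ 0.4220
Decision: fail to reject H₀

Answer: t = -0.8118, fail to reject H₀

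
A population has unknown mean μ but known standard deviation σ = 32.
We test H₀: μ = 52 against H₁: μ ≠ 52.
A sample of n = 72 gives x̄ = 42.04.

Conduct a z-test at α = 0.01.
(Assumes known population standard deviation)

Standard error: SE = σ/√n = 32/√72 = 3.7712
z-statistic: z = (x̄ - μ₀)/SE = (42.04 - 52)/3.7712 = -2.6411
Critical value: ±2.576
p-value = 0.0083
Decision: reject H₀

Answer: z = -2.6411, reject H₀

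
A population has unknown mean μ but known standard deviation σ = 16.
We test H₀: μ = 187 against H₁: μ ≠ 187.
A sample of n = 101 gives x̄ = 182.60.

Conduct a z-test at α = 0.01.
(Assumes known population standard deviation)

Answer: z = -2.7636, reject H₀

Derivation:
Standard error: SE = σ/√n = 16/√101 = 1.5921
z-statistic: z = (x̄ - μ₀)/SE = (182.60 - 187)/1.5921 = -2.7636
Critical value: ±2.576
p-value = 0.0057
Decision: reject H₀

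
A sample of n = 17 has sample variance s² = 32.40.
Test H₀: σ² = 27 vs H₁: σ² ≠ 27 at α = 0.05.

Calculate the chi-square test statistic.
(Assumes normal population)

df = n - 1 = 16
χ² = (n-1)s²/σ₀² = 16×32.40/27 = 19.2000
Critical values: χ²_{0.975,16} = 6.908, χ²_{0.025,16} = 28.845
Rejection region: χ² < 6.908 or χ² > 28.845
Decision: fail to reject H₀

Answer: χ² = 19.2000, fail to reject H₀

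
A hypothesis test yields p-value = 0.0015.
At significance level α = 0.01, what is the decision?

Answer: reject H₀

Derivation:
Compare p-value to α:
0.0015 < 0.01
Decision: reject H₀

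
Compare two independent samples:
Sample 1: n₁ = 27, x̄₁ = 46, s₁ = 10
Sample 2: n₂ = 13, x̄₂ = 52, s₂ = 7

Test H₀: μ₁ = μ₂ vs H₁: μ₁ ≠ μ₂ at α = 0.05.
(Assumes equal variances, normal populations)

Answer: t = -1.9405, fail to reject H₀

Derivation:
Pooled variance: s²_p = [26×10² + 12×7²]/(38) = 83.8947
s_p = 9.1594
SE = s_p×√(1/n₁ + 1/n₂) = 9.1594×√(1/27 + 1/13) = 3.0920
t = (x̄₁ - x̄₂)/SE = (46 - 52)/3.0920 = -1.9405
df = 38, t-critical = ±2.024
Decision: fail to reject H₀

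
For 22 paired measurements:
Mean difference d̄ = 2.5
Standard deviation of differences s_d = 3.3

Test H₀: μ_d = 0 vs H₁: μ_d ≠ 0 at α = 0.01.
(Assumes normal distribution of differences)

Answer: t = 3.5532, reject H₀

Derivation:
df = n - 1 = 21
SE = s_d/√n = 3.3/√22 = 0.7036
t = d̄/SE = 2.5/0.7036 = 3.5532
Critical value: t_{0.005,21} = ±2.831
p-value ≈ 0.0019
Decision: reject H₀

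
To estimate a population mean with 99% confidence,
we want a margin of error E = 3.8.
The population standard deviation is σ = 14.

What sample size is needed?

z_0.005 = 2.576
n = (z×σ/E)² = (2.576×14/3.8)²
n = 90.0701
Round up: n = 91

Answer: n = 91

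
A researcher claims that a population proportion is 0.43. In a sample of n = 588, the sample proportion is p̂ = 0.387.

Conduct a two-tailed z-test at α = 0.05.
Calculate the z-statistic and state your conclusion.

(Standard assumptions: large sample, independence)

Answer: z = -2.1061, reject H₀

Derivation:
H₀: p = 0.43, H₁: p ≠ 0.43
Standard error: SE = √(p₀(1-p₀)/n) = √(0.43×0.57/588) = 0.020417
z-statistic: z = (p̂ - p₀)/SE = (0.387 - 0.43)/0.020417 = -2.1061
Critical value: z_0.025 = ±1.960
p-value = 0.0352
Decision: reject H₀ at α = 0.05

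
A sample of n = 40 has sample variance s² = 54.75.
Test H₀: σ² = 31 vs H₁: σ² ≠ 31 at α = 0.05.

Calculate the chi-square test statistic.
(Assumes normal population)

Answer: χ² = 68.8790, reject H₀

Derivation:
df = n - 1 = 39
χ² = (n-1)s²/σ₀² = 39×54.75/31 = 68.8790
Critical values: χ²_{0.975,39} = 23.654, χ²_{0.025,39} = 58.120
Rejection region: χ² < 23.654 or χ² > 58.120
Decision: reject H₀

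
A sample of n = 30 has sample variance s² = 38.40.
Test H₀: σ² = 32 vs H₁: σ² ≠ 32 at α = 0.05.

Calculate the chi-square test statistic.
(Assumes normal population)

df = n - 1 = 29
χ² = (n-1)s²/σ₀² = 29×38.40/32 = 34.8000
Critical values: χ²_{0.975,29} = 16.047, χ²_{0.025,29} = 45.722
Rejection region: χ² < 16.047 or χ² > 45.722
Decision: fail to reject H₀

Answer: χ² = 34.8000, fail to reject H₀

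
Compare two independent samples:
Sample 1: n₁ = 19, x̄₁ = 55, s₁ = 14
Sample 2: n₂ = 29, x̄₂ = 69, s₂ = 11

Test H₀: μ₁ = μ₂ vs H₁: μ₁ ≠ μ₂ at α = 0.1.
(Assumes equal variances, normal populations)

Answer: t = -3.8685, reject H₀

Derivation:
Pooled variance: s²_p = [18×14² + 28×11²]/(46) = 150.3478
s_p = 12.2616
SE = s_p×√(1/n₁ + 1/n₂) = 12.2616×√(1/19 + 1/29) = 3.6190
t = (x̄₁ - x̄₂)/SE = (55 - 69)/3.6190 = -3.8685
df = 46, t-critical = ±1.679
Decision: reject H₀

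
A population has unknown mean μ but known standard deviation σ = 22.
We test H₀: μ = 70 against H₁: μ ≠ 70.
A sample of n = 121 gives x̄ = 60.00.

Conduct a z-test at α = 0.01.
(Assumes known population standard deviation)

Standard error: SE = σ/√n = 22/√121 = 2.0000
z-statistic: z = (x̄ - μ₀)/SE = (60.00 - 70)/2.0000 = -5.0000
Critical value: ±2.576
p-value < 0.0001
Decision: reject H₀

Answer: z = -5.0000, reject H₀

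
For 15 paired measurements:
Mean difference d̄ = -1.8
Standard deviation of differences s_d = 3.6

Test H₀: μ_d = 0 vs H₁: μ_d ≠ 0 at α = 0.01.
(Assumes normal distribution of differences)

df = n - 1 = 14
SE = s_d/√n = 3.6/√15 = 0.9295
t = d̄/SE = -1.8/0.9295 = -1.9365
Critical value: t_{0.005,14} = ±2.977
p-value ≈ 0.0733
Decision: fail to reject H₀

Answer: t = -1.9365, fail to reject H₀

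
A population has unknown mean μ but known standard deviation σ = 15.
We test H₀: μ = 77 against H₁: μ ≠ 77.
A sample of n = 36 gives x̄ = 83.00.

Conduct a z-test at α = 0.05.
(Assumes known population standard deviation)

Answer: z = 2.4000, reject H₀

Derivation:
Standard error: SE = σ/√n = 15/√36 = 2.5000
z-statistic: z = (x̄ - μ₀)/SE = (83.00 - 77)/2.5000 = 2.4000
Critical value: ±1.960
p-value = 0.0164
Decision: reject H₀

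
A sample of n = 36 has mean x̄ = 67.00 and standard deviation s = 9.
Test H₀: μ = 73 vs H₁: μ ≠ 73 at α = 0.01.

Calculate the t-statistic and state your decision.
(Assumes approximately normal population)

Answer: t = -4.0000, reject H₀

Derivation:
df = n - 1 = 35
SE = s/√n = 9/√36 = 1.5000
t = (x̄ - μ₀)/SE = (67.00 - 73)/1.5000 = -4.0000
Critical value: t_{0.005,35} = ±2.724
p-value ≈ 0.0003
Decision: reject H₀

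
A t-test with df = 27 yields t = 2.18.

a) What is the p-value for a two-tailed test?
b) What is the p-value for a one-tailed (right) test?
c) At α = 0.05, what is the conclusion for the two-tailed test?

Using t-distribution with df = 27:
a) Two-tailed: p = 2×P(T > 2.18) = 0.0381
b) One-tailed: p = P(T > 2.18) = 0.0191
c) 0.0381 < 0.05, reject H₀

Answer: a) 0.0381, b) 0.0191, c) reject H₀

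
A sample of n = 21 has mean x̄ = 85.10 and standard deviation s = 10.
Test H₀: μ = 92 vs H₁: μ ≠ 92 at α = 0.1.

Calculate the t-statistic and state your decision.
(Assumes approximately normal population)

Answer: t = -3.1619, reject H₀

Derivation:
df = n - 1 = 20
SE = s/√n = 10/√21 = 2.1822
t = (x̄ - μ₀)/SE = (85.10 - 92)/2.1822 = -3.1619
Critical value: t_{0.05,20} = ±1.725
p-value ≈ 0.0049
Decision: reject H₀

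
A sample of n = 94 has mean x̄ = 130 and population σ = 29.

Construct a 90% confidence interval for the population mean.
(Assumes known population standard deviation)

Answer: (125.0796, 134.9204)

Derivation:
Confidence level: 90%, α = 0.1
z_0.05 = 1.645
SE = σ/√n = 29/√94 = 2.9911
Margin of error = 1.645 × 2.9911 = 4.9204
CI: x̄ ± margin = 130 ± 4.9204
CI: (125.0796, 134.9204)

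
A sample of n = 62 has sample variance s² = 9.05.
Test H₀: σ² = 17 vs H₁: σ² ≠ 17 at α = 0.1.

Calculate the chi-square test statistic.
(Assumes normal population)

Answer: χ² = 32.4735, reject H₀

Derivation:
df = n - 1 = 61
χ² = (n-1)s²/σ₀² = 61×9.05/17 = 32.4735
Critical values: χ²_{0.95,61} = 44.038, χ²_{0.05,61} = 80.232
Rejection region: χ² < 44.038 or χ² > 80.232
Decision: reject H₀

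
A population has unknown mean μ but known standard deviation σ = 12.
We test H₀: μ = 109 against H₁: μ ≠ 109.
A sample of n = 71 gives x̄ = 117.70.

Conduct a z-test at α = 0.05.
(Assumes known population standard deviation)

Answer: z = 6.1091, reject H₀

Derivation:
Standard error: SE = σ/√n = 12/√71 = 1.4241
z-statistic: z = (x̄ - μ₀)/SE = (117.70 - 109)/1.4241 = 6.1091
Critical value: ±1.960
p-value < 0.0001
Decision: reject H₀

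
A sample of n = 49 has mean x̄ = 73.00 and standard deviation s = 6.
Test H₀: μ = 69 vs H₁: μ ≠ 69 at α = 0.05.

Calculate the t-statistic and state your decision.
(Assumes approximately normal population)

Answer: t = 4.6669, reject H₀

Derivation:
df = n - 1 = 48
SE = s/√n = 6/√49 = 0.8571
t = (x̄ - μ₀)/SE = (73.00 - 69)/0.8571 = 4.6669
Critical value: t_{0.025,48} = ±2.011
p-value < 0.0001
Decision: reject H₀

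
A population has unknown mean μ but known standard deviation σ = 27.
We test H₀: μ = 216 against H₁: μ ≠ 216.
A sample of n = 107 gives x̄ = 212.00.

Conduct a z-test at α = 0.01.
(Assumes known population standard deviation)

Answer: z = -1.5324, fail to reject H₀

Derivation:
Standard error: SE = σ/√n = 27/√107 = 2.6102
z-statistic: z = (x̄ - μ₀)/SE = (212.00 - 216)/2.6102 = -1.5324
Critical value: ±2.576
p-value = 0.1254
Decision: fail to reject H₀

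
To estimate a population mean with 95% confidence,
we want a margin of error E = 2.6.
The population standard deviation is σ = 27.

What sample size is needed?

z_0.025 = 1.960
n = (z×σ/E)² = (1.960×27/2.6)²
n = 414.2791
Round up: n = 415

Answer: n = 415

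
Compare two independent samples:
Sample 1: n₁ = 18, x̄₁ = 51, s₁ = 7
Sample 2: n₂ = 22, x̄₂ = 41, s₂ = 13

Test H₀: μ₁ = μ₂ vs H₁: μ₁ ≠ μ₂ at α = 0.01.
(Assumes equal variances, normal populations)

Answer: t = 2.9301, reject H₀

Derivation:
Pooled variance: s²_p = [17×7² + 21×13²]/(38) = 115.3158
s_p = 10.7385
SE = s_p×√(1/n₁ + 1/n₂) = 10.7385×√(1/18 + 1/22) = 3.4129
t = (x̄₁ - x̄₂)/SE = (51 - 41)/3.4129 = 2.9301
df = 38, t-critical = ±2.712
Decision: reject H₀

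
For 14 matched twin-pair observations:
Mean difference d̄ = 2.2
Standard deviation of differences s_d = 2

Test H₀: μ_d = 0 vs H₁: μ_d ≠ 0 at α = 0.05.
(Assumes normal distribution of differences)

df = n - 1 = 13
SE = s_d/√n = 2/√14 = 0.5345
t = d̄/SE = 2.2/0.5345 = 4.1160
Critical value: t_{0.025,13} = ±2.160
p-value ≈ 0.0012
Decision: reject H₀

Answer: t = 4.1160, reject H₀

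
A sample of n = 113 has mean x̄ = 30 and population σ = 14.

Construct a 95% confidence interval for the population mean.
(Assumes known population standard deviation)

Confidence level: 95%, α = 0.05
z_0.025 = 1.960
SE = σ/√n = 14/√113 = 1.3170
Margin of error = 1.960 × 1.3170 = 2.5813
CI: x̄ ± margin = 30 ± 2.5813
CI: (27.4187, 32.5813)

Answer: (27.4187, 32.5813)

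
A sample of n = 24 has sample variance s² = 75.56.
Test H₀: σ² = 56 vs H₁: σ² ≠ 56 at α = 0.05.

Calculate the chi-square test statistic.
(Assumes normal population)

Answer: χ² = 31.0336, fail to reject H₀

Derivation:
df = n - 1 = 23
χ² = (n-1)s²/σ₀² = 23×75.56/56 = 31.0336
Critical values: χ²_{0.975,23} = 11.689, χ²_{0.025,23} = 38.076
Rejection region: χ² < 11.689 or χ² > 38.076
Decision: fail to reject H₀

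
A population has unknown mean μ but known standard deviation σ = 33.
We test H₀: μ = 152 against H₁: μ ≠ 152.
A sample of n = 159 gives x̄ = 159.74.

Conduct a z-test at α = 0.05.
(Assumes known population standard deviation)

Standard error: SE = σ/√n = 33/√159 = 2.6171
z-statistic: z = (x̄ - μ₀)/SE = (159.74 - 152)/2.6171 = 2.9575
Critical value: ±1.960
p-value = 0.0031
Decision: reject H₀

Answer: z = 2.9575, reject H₀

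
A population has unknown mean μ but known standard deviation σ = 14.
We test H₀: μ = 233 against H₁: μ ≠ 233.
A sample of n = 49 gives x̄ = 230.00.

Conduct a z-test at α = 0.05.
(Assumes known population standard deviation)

Answer: z = -1.5000, fail to reject H₀

Derivation:
Standard error: SE = σ/√n = 14/√49 = 2.0000
z-statistic: z = (x̄ - μ₀)/SE = (230.00 - 233)/2.0000 = -1.5000
Critical value: ±1.960
p-value = 0.1336
Decision: fail to reject H₀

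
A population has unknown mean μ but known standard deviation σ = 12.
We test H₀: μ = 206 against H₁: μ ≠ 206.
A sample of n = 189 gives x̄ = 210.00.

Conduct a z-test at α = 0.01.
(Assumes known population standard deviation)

Standard error: SE = σ/√n = 12/√189 = 0.8729
z-statistic: z = (x̄ - μ₀)/SE = (210.00 - 206)/0.8729 = 4.5824
Critical value: ±2.576
p-value < 0.0001
Decision: reject H₀

Answer: z = 4.5824, reject H₀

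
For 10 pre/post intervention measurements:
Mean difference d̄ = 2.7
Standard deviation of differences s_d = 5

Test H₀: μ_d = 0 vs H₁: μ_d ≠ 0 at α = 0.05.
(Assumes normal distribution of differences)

df = n - 1 = 9
SE = s_d/√n = 5/√10 = 1.5811
t = d̄/SE = 2.7/1.5811 = 1.7077
Critical value: t_{0.025,9} = ±2.262
p-value ≈ 0.1219
Decision: fail to reject H₀

Answer: t = 1.7077, fail to reject H₀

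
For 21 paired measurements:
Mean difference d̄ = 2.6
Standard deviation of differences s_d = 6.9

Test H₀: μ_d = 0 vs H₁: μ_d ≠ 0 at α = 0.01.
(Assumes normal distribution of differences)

df = n - 1 = 20
SE = s_d/√n = 6.9/√21 = 1.5057
t = d̄/SE = 2.6/1.5057 = 1.7268
Critical value: t_{0.005,20} = ±2.845
p-value ≈ 0.0996
Decision: fail to reject H₀

Answer: t = 1.7268, fail to reject H₀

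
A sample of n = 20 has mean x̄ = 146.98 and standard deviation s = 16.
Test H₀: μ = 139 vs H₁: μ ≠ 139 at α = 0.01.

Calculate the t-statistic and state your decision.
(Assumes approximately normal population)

Answer: t = 2.2305, fail to reject H₀

Derivation:
df = n - 1 = 19
SE = s/√n = 16/√20 = 3.5777
t = (x̄ - μ₀)/SE = (146.98 - 139)/3.5777 = 2.2305
Critical value: t_{0.005,19} = ±2.861
p-value ≈ 0.0380
Decision: fail to reject H₀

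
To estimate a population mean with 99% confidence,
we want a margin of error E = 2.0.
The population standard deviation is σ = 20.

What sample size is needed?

Answer: n = 664

Derivation:
z_0.005 = 2.576
n = (z×σ/E)² = (2.576×20/2.0)²
n = 663.5776
Round up: n = 664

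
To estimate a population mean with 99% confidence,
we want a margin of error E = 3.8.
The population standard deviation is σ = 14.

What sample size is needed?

z_0.005 = 2.576
n = (z×σ/E)² = (2.576×14/3.8)²
n = 90.0701
Round up: n = 91

Answer: n = 91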